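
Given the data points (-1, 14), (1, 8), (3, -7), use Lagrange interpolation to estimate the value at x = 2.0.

Lagrange interpolation formula:
P(x) = Σ yᵢ × Lᵢ(x)
where Lᵢ(x) = Π_{j≠i} (x - xⱼ)/(xᵢ - xⱼ)

L_0(2.0) = (2.0 - 1)/(-1 - 1) × (2.0 - 3)/(-1 - 3) = -0.125000
L_1(2.0) = (2.0 - (-1))/(1 - (-1)) × (2.0 - 3)/(1 - 3) = 0.750000
L_2(2.0) = (2.0 - (-1))/(3 - (-1)) × (2.0 - 1)/(3 - 1) = 0.375000

P(2.0) = 14×L_0(2.0) + 8×L_1(2.0) + (-7)×L_2(2.0)
P(2.0) = 1.625000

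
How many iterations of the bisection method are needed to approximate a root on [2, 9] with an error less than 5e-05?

We need (b-a)/2^n ≤ 5e-05
(9 - 2)/2^n ≤ 5e-05
7/2^n ≤ 5e-05
2^n ≥ 140000
n ≥ log₂(140000) = 17.10
n ≥ 18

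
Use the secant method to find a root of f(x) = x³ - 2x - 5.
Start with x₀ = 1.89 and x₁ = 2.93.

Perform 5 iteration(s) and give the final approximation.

f(x) = x³ - 2x - 5
x₀ = 1.89, x₁ = 2.93

Secant formula: x_{n+1} = x_n - f(x_n)(x_n - x_{n-1})/(f(x_n) - f(x_{n-1}))

Iteration 1:
  f(1.890000) = -2.028731
  f(2.930000) = 14.293757
  x_2 = 2.930000 - 14.293757×(2.930000 - 1.890000)/(14.293757 - (-2.028731))
       = 2.019262
Iteration 2:
  f(2.930000) = 14.293757
  f(2.019262) = -0.805145
  x_3 = 2.019262 - (-0.805145)×(2.019262 - 2.930000)/(-0.805145 - 14.293757)
       = 2.067827
Iteration 3:
  f(2.019262) = -0.805145
  f(2.067827) = -0.293815
  x_4 = 2.067827 - (-0.293815)×(2.067827 - 2.019262)/(-0.293815 - (-0.805145))
       = 2.095733
Iteration 4:
  f(2.067827) = -0.293815
  f(2.095733) = 0.013194
  x_5 = 2.095733 - 0.013194×(2.095733 - 2.067827)/(0.013194 - (-0.293815))
       = 2.094534
Iteration 5:
  f(2.095733) = 0.013194
  f(2.094534) = -0.000200
  x_6 = 2.094534 - (-0.000200)×(2.094534 - 2.095733)/(-0.000200 - 0.013194)
       = 2.094551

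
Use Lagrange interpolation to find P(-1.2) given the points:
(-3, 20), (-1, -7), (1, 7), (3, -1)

Lagrange interpolation formula:
P(x) = Σ yᵢ × Lᵢ(x)
where Lᵢ(x) = Π_{j≠i} (x - xⱼ)/(xᵢ - xⱼ)

L_0(-1.2) = (-1.2 - (-1))/(-3 - (-1)) × (-1.2 - 1)/(-3 - 1) × (-1.2 - 3)/(-3 - 3) = 0.038500
L_1(-1.2) = (-1.2 - (-3))/(-1 - (-3)) × (-1.2 - 1)/(-1 - 1) × (-1.2 - 3)/(-1 - 3) = 1.039500
L_2(-1.2) = (-1.2 - (-3))/(1 - (-3)) × (-1.2 - (-1))/(1 - (-1)) × (-1.2 - 3)/(1 - 3) = -0.094500
L_3(-1.2) = (-1.2 - (-3))/(3 - (-3)) × (-1.2 - (-1))/(3 - (-1)) × (-1.2 - 1)/(3 - 1) = 0.016500

P(-1.2) = 20×L_0(-1.2) + (-7)×L_1(-1.2) + 7×L_2(-1.2) + (-1)×L_3(-1.2)
P(-1.2) = -7.184500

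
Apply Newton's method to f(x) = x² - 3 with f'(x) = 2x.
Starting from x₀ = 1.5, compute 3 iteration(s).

f(x) = x² - 3
f'(x) = 2x
x₀ = 1.5

Newton-Raphson formula: x_{n+1} = x_n - f(x_n)/f'(x_n)

Iteration 1:
  f(1.500000) = -0.750000
  f'(1.500000) = 3.000000
  x_1 = 1.500000 - (-0.750000)/3.000000 = 1.750000
Iteration 2:
  f(1.750000) = 0.062500
  f'(1.750000) = 3.500000
  x_2 = 1.750000 - 0.062500/3.500000 = 1.732143
Iteration 3:
  f(1.732143) = 0.000319
  f'(1.732143) = 3.464286
  x_3 = 1.732143 - 0.000319/3.464286 = 1.732051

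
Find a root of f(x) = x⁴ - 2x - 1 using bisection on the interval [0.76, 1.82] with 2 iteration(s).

f(x) = x⁴ - 2x - 1
Initial interval: [0.76, 1.82]

Iteration 1:
  c_1 = (0.760000 + 1.820000)/2 = 1.290000
  f(c_1) = f(1.290000) = -0.810771
  f(a) × f(c) ≥ 0, new interval: [1.290000, 1.820000]
Iteration 2:
  c_2 = (1.290000 + 1.820000)/2 = 1.555000
  f(c_2) = f(1.555000) = 1.736845
  f(a) × f(c) < 0, new interval: [1.290000, 1.555000]

After 2 iteration(s), the approximation is c_2 = 1.555000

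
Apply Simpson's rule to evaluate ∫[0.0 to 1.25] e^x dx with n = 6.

f(x) = e^x
a = 0.0, b = 1.25, n = 6
h = (b - a)/n = 0.208333

Simpson's rule: (h/3)[f(x₀) + 4f(x₁) + 2f(x₂) + ... + f(xₙ)]

x_0 = 0.0000, f(x_0) = 1.000000, coefficient = 1
x_1 = 0.2083, f(x_1) = 1.231624, coefficient = 4
x_2 = 0.4167, f(x_2) = 1.516897, coefficient = 2
x_3 = 0.6250, f(x_3) = 1.868246, coefficient = 4
x_4 = 0.8333, f(x_4) = 2.300976, coefficient = 2
x_5 = 1.0417, f(x_5) = 2.833936, coefficient = 4
x_6 = 1.2500, f(x_6) = 3.490343, coefficient = 1

I ≈ (0.208333/3) × 35.861312 = 2.490369
Exact value: 2.490343
Error: 0.000026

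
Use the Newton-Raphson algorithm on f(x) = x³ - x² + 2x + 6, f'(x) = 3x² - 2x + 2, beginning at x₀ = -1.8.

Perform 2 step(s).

f(x) = x³ - x² + 2x + 6
f'(x) = 3x² - 2x + 2
x₀ = -1.8

Newton-Raphson formula: x_{n+1} = x_n - f(x_n)/f'(x_n)

Iteration 1:
  f(-1.800000) = -6.672000
  f'(-1.800000) = 15.320000
  x_1 = -1.800000 - (-6.672000)/15.320000 = -1.364491
Iteration 2:
  f(-1.364491) = -1.131274
  f'(-1.364491) = 10.314488
  x_2 = -1.364491 - (-1.131274)/10.314488 = -1.254813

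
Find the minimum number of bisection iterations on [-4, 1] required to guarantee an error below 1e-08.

We need (b-a)/2^n ≤ 1e-08
(1 - (-4))/2^n ≤ 1e-08
5/2^n ≤ 1e-08
2^n ≥ 500000000
n ≥ log₂(500000000) = 28.90
n ≥ 29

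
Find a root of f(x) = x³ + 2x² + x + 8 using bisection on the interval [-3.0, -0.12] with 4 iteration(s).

f(x) = x³ + 2x² + x + 8
Initial interval: [-3.0, -0.12]

Iteration 1:
  c_1 = (-3.000000 + (-0.120000))/2 = -1.560000
  f(c_1) = f(-1.560000) = 7.510784
  f(a) × f(c) < 0, new interval: [-3.000000, -1.560000]
Iteration 2:
  c_2 = (-3.000000 + (-1.560000))/2 = -2.280000
  f(c_2) = f(-2.280000) = 4.264448
  f(a) × f(c) < 0, new interval: [-3.000000, -2.280000]
Iteration 3:
  c_3 = (-3.000000 + (-2.280000))/2 = -2.640000
  f(c_3) = f(-2.640000) = 0.899456
  f(a) × f(c) < 0, new interval: [-3.000000, -2.640000]
Iteration 4:
  c_4 = (-3.000000 + (-2.640000))/2 = -2.820000
  f(c_4) = f(-2.820000) = -1.340968
  f(a) × f(c) ≥ 0, new interval: [-2.820000, -2.640000]

After 4 iteration(s), the approximation is c_4 = -2.820000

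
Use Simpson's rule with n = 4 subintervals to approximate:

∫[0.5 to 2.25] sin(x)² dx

f(x) = sin(x)²
a = 0.5, b = 2.25, n = 4
h = (b - a)/n = 0.437500

Simpson's rule: (h/3)[f(x₀) + 4f(x₁) + 2f(x₂) + ... + f(xₙ)]

x_0 = 0.5000, f(x_0) = 0.229849, coefficient = 1
x_1 = 0.9375, f(x_1) = 0.649767, coefficient = 4
x_2 = 1.3750, f(x_2) = 0.962151, coefficient = 2
x_3 = 1.8125, f(x_3) = 0.942708, coefficient = 4
x_4 = 2.2500, f(x_4) = 0.605398, coefficient = 1

I ≈ (0.437500/3) × 9.129449 = 1.331378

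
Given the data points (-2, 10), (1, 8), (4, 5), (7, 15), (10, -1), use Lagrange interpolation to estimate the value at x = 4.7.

Lagrange interpolation formula:
P(x) = Σ yᵢ × Lᵢ(x)
where Lᵢ(x) = Π_{j≠i} (x - xⱼ)/(xᵢ - xⱼ)

L_0(4.7) = (4.7 - 1)/(-2 - 1) × (4.7 - 4)/(-2 - 4) × (4.7 - 7)/(-2 - 7) × (4.7 - 10)/(-2 - 10) = 0.016241
L_1(4.7) = (4.7 - (-2))/(1 - (-2)) × (4.7 - 4)/(1 - 4) × (4.7 - 7)/(1 - 7) × (4.7 - 10)/(1 - 10) = -0.117636
L_2(4.7) = (4.7 - (-2))/(4 - (-2)) × (4.7 - 1)/(4 - 1) × (4.7 - 7)/(4 - 7) × (4.7 - 10)/(4 - 10) = 0.932685
L_3(4.7) = (4.7 - (-2))/(7 - (-2)) × (4.7 - 1)/(7 - 1) × (4.7 - 4)/(7 - 4) × (4.7 - 10)/(7 - 10) = 0.189241
L_4(4.7) = (4.7 - (-2))/(10 - (-2)) × (4.7 - 1)/(10 - 1) × (4.7 - 4)/(10 - 4) × (4.7 - 7)/(10 - 7) = -0.020531

P(4.7) = 10×L_0(4.7) + 8×L_1(4.7) + 5×L_2(4.7) + 15×L_3(4.7) + (-1)×L_4(4.7)
P(4.7) = 6.743886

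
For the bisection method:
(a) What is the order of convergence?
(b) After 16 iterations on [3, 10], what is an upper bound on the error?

(a) Bisection has linear (order 1) convergence; the error is halved each step.

(b) Error bound = (b-a)/2^n = (10 - 3)/2^{16}
    = 7/2^{16}

(a) 1 (linear); (b) error ≤ 1.07e-04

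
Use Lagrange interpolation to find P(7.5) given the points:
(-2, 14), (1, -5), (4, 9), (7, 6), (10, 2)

Lagrange interpolation formula:
P(x) = Σ yᵢ × Lᵢ(x)
where Lᵢ(x) = Π_{j≠i} (x - xⱼ)/(xᵢ - xⱼ)

L_0(7.5) = (7.5 - 1)/(-2 - 1) × (7.5 - 4)/(-2 - 4) × (7.5 - 7)/(-2 - 7) × (7.5 - 10)/(-2 - 10) = -0.014628
L_1(7.5) = (7.5 - (-2))/(1 - (-2)) × (7.5 - 4)/(1 - 4) × (7.5 - 7)/(1 - 7) × (7.5 - 10)/(1 - 10) = 0.085520
L_2(7.5) = (7.5 - (-2))/(4 - (-2)) × (7.5 - 1)/(4 - 1) × (7.5 - 7)/(4 - 7) × (7.5 - 10)/(4 - 10) = -0.238233
L_3(7.5) = (7.5 - (-2))/(7 - (-2)) × (7.5 - 1)/(7 - 1) × (7.5 - 4)/(7 - 4) × (7.5 - 10)/(7 - 10) = 1.111754
L_4(7.5) = (7.5 - (-2))/(10 - (-2)) × (7.5 - 1)/(10 - 1) × (7.5 - 4)/(10 - 4) × (7.5 - 7)/(10 - 7) = 0.055588

P(7.5) = 14×L_0(7.5) + (-5)×L_1(7.5) + 9×L_2(7.5) + 6×L_3(7.5) + 2×L_4(7.5)
P(7.5) = 4.005208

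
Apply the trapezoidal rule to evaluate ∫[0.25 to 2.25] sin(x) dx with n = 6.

f(x) = sin(x)
a = 0.25, b = 2.25, n = 6
h = (b - a)/n = 0.333333

Trapezoidal rule: (h/2)[f(x₀) + 2f(x₁) + 2f(x₂) + ... + f(xₙ)]

x_0 = 0.2500, f(x_0) = 0.247404, coefficient = 1
x_1 = 0.5833, f(x_1) = 0.550809, coefficient = 2
x_2 = 0.9167, f(x_2) = 0.793578, coefficient = 2
x_3 = 1.2500, f(x_3) = 0.948985, coefficient = 2
x_4 = 1.5833, f(x_4) = 0.999921, coefficient = 2
x_5 = 1.9167, f(x_5) = 0.940781, coefficient = 2
x_6 = 2.2500, f(x_6) = 0.778073, coefficient = 1

I ≈ (0.333333/2) × 9.493625 = 1.582271
Exact value: 1.597086
Error: 0.014815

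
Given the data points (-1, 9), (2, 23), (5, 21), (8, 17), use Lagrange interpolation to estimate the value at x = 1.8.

Lagrange interpolation formula:
P(x) = Σ yᵢ × Lᵢ(x)
where Lᵢ(x) = Π_{j≠i} (x - xⱼ)/(xᵢ - xⱼ)

L_0(1.8) = (1.8 - 2)/(-1 - 2) × (1.8 - 5)/(-1 - 5) × (1.8 - 8)/(-1 - 8) = 0.024494
L_1(1.8) = (1.8 - (-1))/(2 - (-1)) × (1.8 - 5)/(2 - 5) × (1.8 - 8)/(2 - 8) = 1.028741
L_2(1.8) = (1.8 - (-1))/(5 - (-1)) × (1.8 - 2)/(5 - 2) × (1.8 - 8)/(5 - 8) = -0.064296
L_3(1.8) = (1.8 - (-1))/(8 - (-1)) × (1.8 - 2)/(8 - 2) × (1.8 - 5)/(8 - 5) = 0.011062

P(1.8) = 9×L_0(1.8) + 23×L_1(1.8) + 21×L_2(1.8) + 17×L_3(1.8)
P(1.8) = 22.719309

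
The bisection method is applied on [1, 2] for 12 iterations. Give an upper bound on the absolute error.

Bisection error bound: |error| ≤ (b-a)/2^n
|error| ≤ (2 - 1)/2^12 = 1/2^12
|error| ≤ 0.0002441406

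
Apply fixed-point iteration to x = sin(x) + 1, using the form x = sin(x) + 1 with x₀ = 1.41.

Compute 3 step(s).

Equation: x = sin(x) + 1
Fixed-point form: x = sin(x) + 1
x₀ = 1.41

x_1 = g(1.410000) = 1.987100
x_2 = g(1.987100) = 1.914590
x_3 = g(1.914590) = 1.941483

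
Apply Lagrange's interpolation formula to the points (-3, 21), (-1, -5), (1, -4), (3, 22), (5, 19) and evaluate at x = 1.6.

Lagrange interpolation formula:
P(x) = Σ yᵢ × Lᵢ(x)
where Lᵢ(x) = Π_{j≠i} (x - xⱼ)/(xᵢ - xⱼ)

L_0(1.6) = (1.6 - (-1))/(-3 - (-1)) × (1.6 - 1)/(-3 - 1) × (1.6 - 3)/(-3 - 3) × (1.6 - 5)/(-3 - 5) = 0.019338
L_1(1.6) = (1.6 - (-3))/(-1 - (-3)) × (1.6 - 1)/(-1 - 1) × (1.6 - 3)/(-1 - 3) × (1.6 - 5)/(-1 - 5) = -0.136850
L_2(1.6) = (1.6 - (-3))/(1 - (-3)) × (1.6 - (-1))/(1 - (-1)) × (1.6 - 3)/(1 - 3) × (1.6 - 5)/(1 - 5) = 0.889525
L_3(1.6) = (1.6 - (-3))/(3 - (-3)) × (1.6 - (-1))/(3 - (-1)) × (1.6 - 1)/(3 - 1) × (1.6 - 5)/(3 - 5) = 0.254150
L_4(1.6) = (1.6 - (-3))/(5 - (-3)) × (1.6 - (-1))/(5 - (-1)) × (1.6 - 1)/(5 - 1) × (1.6 - 3)/(5 - 3) = -0.026163

P(1.6) = 21×L_0(1.6) + (-5)×L_1(1.6) + (-4)×L_2(1.6) + 22×L_3(1.6) + 19×L_4(1.6)
P(1.6) = 2.626450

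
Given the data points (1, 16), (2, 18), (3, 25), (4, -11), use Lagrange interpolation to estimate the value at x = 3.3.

Lagrange interpolation formula:
P(x) = Σ yᵢ × Lᵢ(x)
where Lᵢ(x) = Π_{j≠i} (x - xⱼ)/(xᵢ - xⱼ)

L_0(3.3) = (3.3 - 2)/(1 - 2) × (3.3 - 3)/(1 - 3) × (3.3 - 4)/(1 - 4) = 0.045500
L_1(3.3) = (3.3 - 1)/(2 - 1) × (3.3 - 3)/(2 - 3) × (3.3 - 4)/(2 - 4) = -0.241500
L_2(3.3) = (3.3 - 1)/(3 - 1) × (3.3 - 2)/(3 - 2) × (3.3 - 4)/(3 - 4) = 1.046500
L_3(3.3) = (3.3 - 1)/(4 - 1) × (3.3 - 2)/(4 - 2) × (3.3 - 3)/(4 - 3) = 0.149500

P(3.3) = 16×L_0(3.3) + 18×L_1(3.3) + 25×L_2(3.3) + (-11)×L_3(3.3)
P(3.3) = 20.899000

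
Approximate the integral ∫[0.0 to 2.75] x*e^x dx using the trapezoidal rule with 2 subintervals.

f(x) = x*e^x
a = 0.0, b = 2.75, n = 2
h = (b - a)/n = 1.375000

Trapezoidal rule: (h/2)[f(x₀) + 2f(x₁) + 2f(x₂) + ... + f(xₙ)]

x_0 = 0.0000, f(x_0) = 0.000000, coefficient = 1
x_1 = 1.3750, f(x_1) = 5.438230, coefficient = 2
x_2 = 2.7500, f(x_2) = 43.017238, coefficient = 1

I ≈ (1.375000/2) × 53.893699 = 37.051918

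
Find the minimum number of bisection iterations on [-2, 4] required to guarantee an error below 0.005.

We need (b-a)/2^n ≤ 0.005
(4 - (-2))/2^n ≤ 0.005
6/2^n ≤ 0.005
2^n ≥ 1200
n ≥ log₂(1200) = 10.23
n ≥ 11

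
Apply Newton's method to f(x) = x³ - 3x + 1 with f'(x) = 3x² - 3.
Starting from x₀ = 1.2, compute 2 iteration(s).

f(x) = x³ - 3x + 1
f'(x) = 3x² - 3
x₀ = 1.2

Newton-Raphson formula: x_{n+1} = x_n - f(x_n)/f'(x_n)

Iteration 1:
  f(1.200000) = -0.872000
  f'(1.200000) = 1.320000
  x_1 = 1.200000 - (-0.872000)/1.320000 = 1.860606
Iteration 2:
  f(1.860606) = 1.859330
  f'(1.860606) = 7.385565
  x_2 = 1.860606 - 1.859330/7.385565 = 1.608854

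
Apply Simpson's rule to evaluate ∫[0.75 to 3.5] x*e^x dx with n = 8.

f(x) = x*e^x
a = 0.75, b = 3.5, n = 8
h = (b - a)/n = 0.343750

Simpson's rule: (h/3)[f(x₀) + 4f(x₁) + 2f(x₂) + ... + f(xₙ)]

x_0 = 0.7500, f(x_0) = 1.587750, coefficient = 1
x_1 = 1.0938, f(x_1) = 3.265334, coefficient = 4
x_2 = 1.4375, f(x_2) = 6.052101, coefficient = 2
x_3 = 1.7812, f(x_3) = 10.575768, coefficient = 4
x_4 = 2.1250, f(x_4) = 17.792407, coefficient = 2
x_5 = 2.4688, f(x_5) = 29.150205, coefficient = 4
x_6 = 2.8125, f(x_6) = 46.832330, coefficient = 2
x_7 = 3.1562, f(x_7) = 74.116236, coefficient = 4
x_8 = 3.5000, f(x_8) = 115.904082, coefficient = 1

I ≈ (0.343750/3) × 727.275681 = 83.333672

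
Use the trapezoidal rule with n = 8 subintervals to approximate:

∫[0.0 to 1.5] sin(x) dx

f(x) = sin(x)
a = 0.0, b = 1.5, n = 8
h = (b - a)/n = 0.187500

Trapezoidal rule: (h/2)[f(x₀) + 2f(x₁) + 2f(x₂) + ... + f(xₙ)]

x_0 = 0.0000, f(x_0) = 0.000000, coefficient = 1
x_1 = 0.1875, f(x_1) = 0.186403, coefficient = 2
x_2 = 0.3750, f(x_2) = 0.366273, coefficient = 2
x_3 = 0.5625, f(x_3) = 0.533303, coefficient = 2
x_4 = 0.7500, f(x_4) = 0.681639, coefficient = 2
x_5 = 0.9375, f(x_5) = 0.806081, coefficient = 2
x_6 = 1.1250, f(x_6) = 0.902268, coefficient = 2
x_7 = 1.3125, f(x_7) = 0.966827, coefficient = 2
x_8 = 1.5000, f(x_8) = 0.997495, coefficient = 1

I ≈ (0.187500/2) × 9.883080 = 0.926539
Exact value: 0.929263
Error: 0.002724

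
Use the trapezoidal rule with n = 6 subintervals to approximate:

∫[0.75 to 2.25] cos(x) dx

f(x) = cos(x)
a = 0.75, b = 2.25, n = 6
h = (b - a)/n = 0.250000

Trapezoidal rule: (h/2)[f(x₀) + 2f(x₁) + 2f(x₂) + ... + f(xₙ)]

x_0 = 0.7500, f(x_0) = 0.731689, coefficient = 1
x_1 = 1.0000, f(x_1) = 0.540302, coefficient = 2
x_2 = 1.2500, f(x_2) = 0.315322, coefficient = 2
x_3 = 1.5000, f(x_3) = 0.070737, coefficient = 2
x_4 = 1.7500, f(x_4) = -0.178246, coefficient = 2
x_5 = 2.0000, f(x_5) = -0.416147, coefficient = 2
x_6 = 2.2500, f(x_6) = -0.628174, coefficient = 1

I ≈ (0.250000/2) × 0.767453 = 0.095932
Exact value: 0.096434
Error: 0.000503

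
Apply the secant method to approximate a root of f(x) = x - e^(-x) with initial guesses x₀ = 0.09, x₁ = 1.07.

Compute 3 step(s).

f(x) = x - e^(-x)
x₀ = 0.09, x₁ = 1.07

Secant formula: x_{n+1} = x_n - f(x_n)(x_n - x_{n-1})/(f(x_n) - f(x_{n-1}))

Iteration 1:
  f(0.090000) = -0.823931
  f(1.070000) = 0.726991
  x_2 = 1.070000 - 0.726991×(1.070000 - 0.090000)/(0.726991 - (-0.823931))
       = 0.610627
Iteration 2:
  f(1.070000) = 0.726991
  f(0.610627) = 0.067617
  x_3 = 0.610627 - 0.067617×(0.610627 - 1.070000)/(0.067617 - 0.726991)
       = 0.563520
Iteration 3:
  f(0.610627) = 0.067617
  f(0.563520) = -0.005682
  x_4 = 0.563520 - (-0.005682)×(0.563520 - 0.610627)/(-0.005682 - 0.067617)
       = 0.567172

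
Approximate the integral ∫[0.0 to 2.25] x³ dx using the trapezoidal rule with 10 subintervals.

f(x) = x³
a = 0.0, b = 2.25, n = 10
h = (b - a)/n = 0.225000

Trapezoidal rule: (h/2)[f(x₀) + 2f(x₁) + 2f(x₂) + ... + f(xₙ)]

x_0 = 0.0000, f(x_0) = 0.000000, coefficient = 1
x_1 = 0.2250, f(x_1) = 0.011391, coefficient = 2
x_2 = 0.4500, f(x_2) = 0.091125, coefficient = 2
x_3 = 0.6750, f(x_3) = 0.307547, coefficient = 2
x_4 = 0.9000, f(x_4) = 0.729000, coefficient = 2
x_5 = 1.1250, f(x_5) = 1.423828, coefficient = 2
x_6 = 1.3500, f(x_6) = 2.460375, coefficient = 2
x_7 = 1.5750, f(x_7) = 3.906984, coefficient = 2
x_8 = 1.8000, f(x_8) = 5.832000, coefficient = 2
x_9 = 2.0250, f(x_9) = 8.303766, coefficient = 2
x_10 = 2.2500, f(x_10) = 11.390625, coefficient = 1

I ≈ (0.225000/2) × 57.522656 = 6.471299
Exact value: 6.407227
Error: 0.064072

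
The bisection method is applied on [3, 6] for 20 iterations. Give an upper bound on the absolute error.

Bisection error bound: |error| ≤ (b-a)/2^n
|error| ≤ (6 - 3)/2^20 = 3/2^20
|error| ≤ 0.0000028610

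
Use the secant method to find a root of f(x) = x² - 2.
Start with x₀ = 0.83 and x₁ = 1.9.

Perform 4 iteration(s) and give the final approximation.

f(x) = x² - 2
x₀ = 0.83, x₁ = 1.9

Secant formula: x_{n+1} = x_n - f(x_n)(x_n - x_{n-1})/(f(x_n) - f(x_{n-1}))

Iteration 1:
  f(0.830000) = -1.311100
  f(1.900000) = 1.610000
  x_2 = 1.900000 - 1.610000×(1.900000 - 0.830000)/(1.610000 - (-1.311100))
       = 1.310256
Iteration 2:
  f(1.900000) = 1.610000
  f(1.310256) = -0.283228
  x_3 = 1.310256 - (-0.283228)×(1.310256 - 1.900000)/(-0.283228 - 1.610000)
       = 1.398482
Iteration 3:
  f(1.310256) = -0.283228
  f(1.398482) = -0.044247
  x_4 = 1.398482 - (-0.044247)×(1.398482 - 1.310256)/(-0.044247 - (-0.283228))
       = 1.414817
Iteration 4:
  f(1.398482) = -0.044247
  f(1.414817) = 0.001708
  x_5 = 1.414817 - 0.001708×(1.414817 - 1.398482)/(0.001708 - (-0.044247))
       = 1.414210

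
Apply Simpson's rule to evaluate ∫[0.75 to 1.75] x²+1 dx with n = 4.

f(x) = x²+1
a = 0.75, b = 1.75, n = 4
h = (b - a)/n = 0.250000

Simpson's rule: (h/3)[f(x₀) + 4f(x₁) + 2f(x₂) + ... + f(xₙ)]

x_0 = 0.7500, f(x_0) = 1.562500, coefficient = 1
x_1 = 1.0000, f(x_1) = 2.000000, coefficient = 4
x_2 = 1.2500, f(x_2) = 2.562500, coefficient = 2
x_3 = 1.5000, f(x_3) = 3.250000, coefficient = 4
x_4 = 1.7500, f(x_4) = 4.062500, coefficient = 1

I ≈ (0.250000/3) × 31.750000 = 2.645833
Exact value: 2.645833
Error: 0.000000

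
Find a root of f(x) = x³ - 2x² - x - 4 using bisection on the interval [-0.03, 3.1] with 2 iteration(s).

f(x) = x³ - 2x² - x - 4
Initial interval: [-0.03, 3.1]

Iteration 1:
  c_1 = (-0.030000 + 3.100000)/2 = 1.535000
  f(c_1) = f(1.535000) = -6.630645
  f(a) × f(c) ≥ 0, new interval: [1.535000, 3.100000]
Iteration 2:
  c_2 = (1.535000 + 3.100000)/2 = 2.317500
  f(c_2) = f(2.317500) = -4.612269
  f(a) × f(c) ≥ 0, new interval: [2.317500, 3.100000]

After 2 iteration(s), the approximation is c_2 = 2.317500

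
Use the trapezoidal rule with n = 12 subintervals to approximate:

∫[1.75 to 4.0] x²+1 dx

f(x) = x²+1
a = 1.75, b = 4.0, n = 12
h = (b - a)/n = 0.187500

Trapezoidal rule: (h/2)[f(x₀) + 2f(x₁) + 2f(x₂) + ... + f(xₙ)]

x_0 = 1.7500, f(x_0) = 4.062500, coefficient = 1
x_1 = 1.9375, f(x_1) = 4.753906, coefficient = 2
x_2 = 2.1250, f(x_2) = 5.515625, coefficient = 2
x_3 = 2.3125, f(x_3) = 6.347656, coefficient = 2
x_4 = 2.5000, f(x_4) = 7.250000, coefficient = 2
x_5 = 2.6875, f(x_5) = 8.222656, coefficient = 2
x_6 = 2.8750, f(x_6) = 9.265625, coefficient = 2
x_7 = 3.0625, f(x_7) = 10.378906, coefficient = 2
x_8 = 3.2500, f(x_8) = 11.562500, coefficient = 2
x_9 = 3.4375, f(x_9) = 12.816406, coefficient = 2
x_10 = 3.6250, f(x_10) = 14.140625, coefficient = 2
x_11 = 3.8125, f(x_11) = 15.535156, coefficient = 2
x_12 = 4.0000, f(x_12) = 17.000000, coefficient = 1

I ≈ (0.187500/2) × 232.640625 = 21.810059
Exact value: 21.796875
Error: 0.013184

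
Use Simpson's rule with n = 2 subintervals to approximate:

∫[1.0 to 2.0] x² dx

f(x) = x²
a = 1.0, b = 2.0, n = 2
h = (b - a)/n = 0.500000

Simpson's rule: (h/3)[f(x₀) + 4f(x₁) + 2f(x₂) + ... + f(xₙ)]

x_0 = 1.0000, f(x_0) = 1.000000, coefficient = 1
x_1 = 1.5000, f(x_1) = 2.250000, coefficient = 4
x_2 = 2.0000, f(x_2) = 4.000000, coefficient = 1

I ≈ (0.500000/3) × 14.000000 = 2.333333
Exact value: 2.333333
Error: 0.000000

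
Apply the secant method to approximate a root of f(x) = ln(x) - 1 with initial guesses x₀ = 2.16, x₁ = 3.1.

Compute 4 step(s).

f(x) = ln(x) - 1
x₀ = 2.16, x₁ = 3.1

Secant formula: x_{n+1} = x_n - f(x_n)(x_n - x_{n-1})/(f(x_n) - f(x_{n-1}))

Iteration 1:
  f(2.160000) = -0.229892
  f(3.100000) = 0.131402
  x_2 = 3.100000 - 0.131402×(3.100000 - 2.160000)/(0.131402 - (-0.229892))
       = 2.758123
Iteration 2:
  f(3.100000) = 0.131402
  f(2.758123) = 0.014550
  x_3 = 2.758123 - 0.014550×(2.758123 - 3.100000)/(0.014550 - 0.131402)
       = 2.715552
Iteration 3:
  f(2.758123) = 0.014550
  f(2.715552) = -0.001005
  x_4 = 2.715552 - (-0.001005)×(2.715552 - 2.758123)/(-0.001005 - 0.014550)
       = 2.718302
Iteration 4:
  f(2.715552) = -0.001005
  f(2.718302) = 0.000007
  x_5 = 2.718302 - 0.000007×(2.718302 - 2.715552)/(0.000007 - (-0.001005))
       = 2.718282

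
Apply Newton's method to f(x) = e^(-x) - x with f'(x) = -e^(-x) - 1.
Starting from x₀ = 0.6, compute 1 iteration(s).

f(x) = e^(-x) - x
f'(x) = -e^(-x) - 1
x₀ = 0.6

Newton-Raphson formula: x_{n+1} = x_n - f(x_n)/f'(x_n)

Iteration 1:
  f(0.600000) = -0.051188
  f'(0.600000) = -1.548812
  x_1 = 0.600000 - (-0.051188)/(-1.548812) = 0.566950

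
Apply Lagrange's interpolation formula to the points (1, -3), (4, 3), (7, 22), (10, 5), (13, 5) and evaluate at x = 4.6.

Lagrange interpolation formula:
P(x) = Σ yᵢ × Lᵢ(x)
where Lᵢ(x) = Π_{j≠i} (x - xⱼ)/(xᵢ - xⱼ)

L_0(4.6) = (4.6 - 4)/(1 - 4) × (4.6 - 7)/(1 - 7) × (4.6 - 10)/(1 - 10) × (4.6 - 13)/(1 - 13) = -0.033600
L_1(4.6) = (4.6 - 1)/(4 - 1) × (4.6 - 7)/(4 - 7) × (4.6 - 10)/(4 - 10) × (4.6 - 13)/(4 - 13) = 0.806400
L_2(4.6) = (4.6 - 1)/(7 - 1) × (4.6 - 4)/(7 - 4) × (4.6 - 10)/(7 - 10) × (4.6 - 13)/(7 - 13) = 0.302400
L_3(4.6) = (4.6 - 1)/(10 - 1) × (4.6 - 4)/(10 - 4) × (4.6 - 7)/(10 - 7) × (4.6 - 13)/(10 - 13) = -0.089600
L_4(4.6) = (4.6 - 1)/(13 - 1) × (4.6 - 4)/(13 - 4) × (4.6 - 7)/(13 - 7) × (4.6 - 10)/(13 - 10) = 0.014400

P(4.6) = (-3)×L_0(4.6) + 3×L_1(4.6) + 22×L_2(4.6) + 5×L_3(4.6) + 5×L_4(4.6)
P(4.6) = 8.796800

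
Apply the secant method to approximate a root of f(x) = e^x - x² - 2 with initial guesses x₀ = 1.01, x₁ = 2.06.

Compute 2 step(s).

f(x) = e^x - x² - 2
x₀ = 1.01, x₁ = 2.06

Secant formula: x_{n+1} = x_n - f(x_n)(x_n - x_{n-1})/(f(x_n) - f(x_{n-1}))

Iteration 1:
  f(1.010000) = -0.274499
  f(2.060000) = 1.602370
  x_2 = 2.060000 - 1.602370×(2.060000 - 1.010000)/(1.602370 - (-0.274499))
       = 1.163566
Iteration 2:
  f(2.060000) = 1.602370
  f(1.163566) = -0.152557
  x_3 = 1.163566 - (-0.152557)×(1.163566 - 2.060000)/(-0.152557 - 1.602370)
       = 1.241494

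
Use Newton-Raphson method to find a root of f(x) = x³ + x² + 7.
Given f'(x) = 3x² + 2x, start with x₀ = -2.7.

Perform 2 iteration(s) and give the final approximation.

f(x) = x³ + x² + 7
f'(x) = 3x² + 2x
x₀ = -2.7

Newton-Raphson formula: x_{n+1} = x_n - f(x_n)/f'(x_n)

Iteration 1:
  f(-2.700000) = -5.393000
  f'(-2.700000) = 16.470000
  x_1 = -2.700000 - (-5.393000)/16.470000 = -2.372556
Iteration 2:
  f(-2.372556) = -0.726150
  f'(-2.372556) = 12.141956
  x_2 = -2.372556 - (-0.726150)/12.141956 = -2.312751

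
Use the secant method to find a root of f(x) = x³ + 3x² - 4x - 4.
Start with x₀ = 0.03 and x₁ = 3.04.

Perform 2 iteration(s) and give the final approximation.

f(x) = x³ + 3x² - 4x - 4
x₀ = 0.03, x₁ = 3.04

Secant formula: x_{n+1} = x_n - f(x_n)(x_n - x_{n-1})/(f(x_n) - f(x_{n-1}))

Iteration 1:
  f(0.030000) = -4.117273
  f(3.040000) = 39.659264
  x_2 = 3.040000 - 39.659264×(3.040000 - 0.030000)/(39.659264 - (-4.117273))
       = 0.313097
Iteration 2:
  f(3.040000) = 39.659264
  f(0.313097) = -4.927605
  x_3 = 0.313097 - (-4.927605)×(0.313097 - 3.040000)/(-4.927605 - 39.659264)
       = 0.614466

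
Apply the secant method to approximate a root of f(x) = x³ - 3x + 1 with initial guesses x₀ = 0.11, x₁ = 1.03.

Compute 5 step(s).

f(x) = x³ - 3x + 1
x₀ = 0.11, x₁ = 1.03

Secant formula: x_{n+1} = x_n - f(x_n)(x_n - x_{n-1})/(f(x_n) - f(x_{n-1}))

Iteration 1:
  f(0.110000) = 0.671331
  f(1.030000) = -0.997273
  x_2 = 1.030000 - (-0.997273)×(1.030000 - 0.110000)/(-0.997273 - 0.671331)
       = 0.480144
Iteration 2:
  f(1.030000) = -0.997273
  f(0.480144) = -0.329741
  x_3 = 0.480144 - (-0.329741)×(0.480144 - 1.030000)/(-0.329741 - (-0.997273))
       = 0.208532
Iteration 3:
  f(0.480144) = -0.329741
  f(0.208532) = 0.383473
  x_4 = 0.208532 - 0.383473×(0.208532 - 0.480144)/(0.383473 - (-0.329741))
       = 0.354569
Iteration 4:
  f(0.208532) = 0.383473
  f(0.354569) = -0.019132
  x_5 = 0.354569 - (-0.019132)×(0.354569 - 0.208532)/(-0.019132 - 0.383473)
       = 0.347630
Iteration 5:
  f(0.354569) = -0.019132
  f(0.347630) = -0.000879
  x_6 = 0.347630 - (-0.000879)×(0.347630 - 0.354569)/(-0.000879 - (-0.019132))
       = 0.347295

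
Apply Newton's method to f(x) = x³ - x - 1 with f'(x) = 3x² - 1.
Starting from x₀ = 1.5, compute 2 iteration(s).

f(x) = x³ - x - 1
f'(x) = 3x² - 1
x₀ = 1.5

Newton-Raphson formula: x_{n+1} = x_n - f(x_n)/f'(x_n)

Iteration 1:
  f(1.500000) = 0.875000
  f'(1.500000) = 5.750000
  x_1 = 1.500000 - 0.875000/5.750000 = 1.347826
Iteration 2:
  f(1.347826) = 0.100682
  f'(1.347826) = 4.449905
  x_2 = 1.347826 - 0.100682/4.449905 = 1.325200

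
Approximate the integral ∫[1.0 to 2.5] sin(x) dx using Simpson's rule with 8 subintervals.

f(x) = sin(x)
a = 1.0, b = 2.5, n = 8
h = (b - a)/n = 0.187500

Simpson's rule: (h/3)[f(x₀) + 4f(x₁) + 2f(x₂) + ... + f(xₙ)]

x_0 = 1.0000, f(x_0) = 0.841471, coefficient = 1
x_1 = 1.1875, f(x_1) = 0.927437, coefficient = 4
x_2 = 1.3750, f(x_2) = 0.980893, coefficient = 2
x_3 = 1.5625, f(x_3) = 0.999966, coefficient = 4
x_4 = 1.7500, f(x_4) = 0.983986, coefficient = 2
x_5 = 1.9375, f(x_5) = 0.933514, coefficient = 4
x_6 = 2.1250, f(x_6) = 0.850320, coefficient = 2
x_7 = 2.3125, f(x_7) = 0.737319, coefficient = 4
x_8 = 2.5000, f(x_8) = 0.598472, coefficient = 1

I ≈ (0.187500/3) × 21.463283 = 1.341455
Exact value: 1.341446
Error: 0.000009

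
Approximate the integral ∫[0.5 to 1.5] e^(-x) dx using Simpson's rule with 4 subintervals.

f(x) = e^(-x)
a = 0.5, b = 1.5, n = 4
h = (b - a)/n = 0.250000

Simpson's rule: (h/3)[f(x₀) + 4f(x₁) + 2f(x₂) + ... + f(xₙ)]

x_0 = 0.5000, f(x_0) = 0.606531, coefficient = 1
x_1 = 0.7500, f(x_1) = 0.472367, coefficient = 4
x_2 = 1.0000, f(x_2) = 0.367879, coefficient = 2
x_3 = 1.2500, f(x_3) = 0.286505, coefficient = 4
x_4 = 1.5000, f(x_4) = 0.223130, coefficient = 1

I ≈ (0.250000/3) × 4.600905 = 0.383409
Exact value: 0.383400
Error: 0.000008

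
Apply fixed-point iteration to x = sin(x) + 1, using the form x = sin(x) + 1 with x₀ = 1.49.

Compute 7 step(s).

Equation: x = sin(x) + 1
Fixed-point form: x = sin(x) + 1
x₀ = 1.49

x_1 = g(1.490000) = 1.996738
x_2 = g(1.996738) = 1.910650
x_3 = g(1.910650) = 1.942803
x_4 = g(1.942803) = 1.931600
x_5 = g(1.931600) = 1.935614
x_6 = g(1.935614) = 1.934189
x_7 = g(1.934189) = 1.934696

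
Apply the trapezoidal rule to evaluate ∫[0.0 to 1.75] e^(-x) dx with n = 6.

f(x) = e^(-x)
a = 0.0, b = 1.75, n = 6
h = (b - a)/n = 0.291667

Trapezoidal rule: (h/2)[f(x₀) + 2f(x₁) + 2f(x₂) + ... + f(xₙ)]

x_0 = 0.0000, f(x_0) = 1.000000, coefficient = 1
x_1 = 0.2917, f(x_1) = 0.747018, coefficient = 2
x_2 = 0.5833, f(x_2) = 0.558035, coefficient = 2
x_3 = 0.8750, f(x_3) = 0.416862, coefficient = 2
x_4 = 1.1667, f(x_4) = 0.311403, coefficient = 2
x_5 = 1.4583, f(x_5) = 0.232624, coefficient = 2
x_6 = 1.7500, f(x_6) = 0.173774, coefficient = 1

I ≈ (0.291667/2) × 5.705657 = 0.832075
Exact value: 0.826226
Error: 0.005849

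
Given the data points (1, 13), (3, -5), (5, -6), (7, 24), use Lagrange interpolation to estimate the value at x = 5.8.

Lagrange interpolation formula:
P(x) = Σ yᵢ × Lᵢ(x)
where Lᵢ(x) = Π_{j≠i} (x - xⱼ)/(xᵢ - xⱼ)

L_0(5.8) = (5.8 - 3)/(1 - 3) × (5.8 - 5)/(1 - 5) × (5.8 - 7)/(1 - 7) = 0.056000
L_1(5.8) = (5.8 - 1)/(3 - 1) × (5.8 - 5)/(3 - 5) × (5.8 - 7)/(3 - 7) = -0.288000
L_2(5.8) = (5.8 - 1)/(5 - 1) × (5.8 - 3)/(5 - 3) × (5.8 - 7)/(5 - 7) = 1.008000
L_3(5.8) = (5.8 - 1)/(7 - 1) × (5.8 - 3)/(7 - 3) × (5.8 - 5)/(7 - 5) = 0.224000

P(5.8) = 13×L_0(5.8) + (-5)×L_1(5.8) + (-6)×L_2(5.8) + 24×L_3(5.8)
P(5.8) = 1.496000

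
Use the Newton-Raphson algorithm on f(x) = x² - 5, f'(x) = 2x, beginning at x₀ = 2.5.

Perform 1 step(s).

f(x) = x² - 5
f'(x) = 2x
x₀ = 2.5

Newton-Raphson formula: x_{n+1} = x_n - f(x_n)/f'(x_n)

Iteration 1:
  f(2.500000) = 1.250000
  f'(2.500000) = 5.000000
  x_1 = 2.500000 - 1.250000/5.000000 = 2.250000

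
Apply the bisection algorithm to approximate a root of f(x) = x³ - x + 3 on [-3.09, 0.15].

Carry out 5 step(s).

f(x) = x³ - x + 3
Initial interval: [-3.09, 0.15]

Iteration 1:
  c_1 = (-3.090000 + 0.150000)/2 = -1.470000
  f(c_1) = f(-1.470000) = 1.293477
  f(a) × f(c) < 0, new interval: [-3.090000, -1.470000]
Iteration 2:
  c_2 = (-3.090000 + (-1.470000))/2 = -2.280000
  f(c_2) = f(-2.280000) = -6.572352
  f(a) × f(c) ≥ 0, new interval: [-2.280000, -1.470000]
Iteration 3:
  c_3 = (-2.280000 + (-1.470000))/2 = -1.875000
  f(c_3) = f(-1.875000) = -1.716797
  f(a) × f(c) ≥ 0, new interval: [-1.875000, -1.470000]
Iteration 4:
  c_4 = (-1.875000 + (-1.470000))/2 = -1.672500
  f(c_4) = f(-1.672500) = -0.005911
  f(a) × f(c) ≥ 0, new interval: [-1.672500, -1.470000]
Iteration 5:
  c_5 = (-1.672500 + (-1.470000))/2 = -1.571250
  f(c_5) = f(-1.571250) = 0.692106
  f(a) × f(c) < 0, new interval: [-1.672500, -1.571250]

After 5 iteration(s), the approximation is c_5 = -1.571250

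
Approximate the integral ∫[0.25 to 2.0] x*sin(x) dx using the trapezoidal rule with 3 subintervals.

f(x) = x*sin(x)
a = 0.25, b = 2.0, n = 3
h = (b - a)/n = 0.583333

Trapezoidal rule: (h/2)[f(x₀) + 2f(x₁) + 2f(x₂) + ... + f(xₙ)]

x_0 = 0.2500, f(x_0) = 0.061851, coefficient = 1
x_1 = 0.8333, f(x_1) = 0.616814, coefficient = 2
x_2 = 1.4167, f(x_2) = 1.399873, coefficient = 2
x_3 = 2.0000, f(x_3) = 1.818595, coefficient = 1

I ≈ (0.583333/2) × 5.913820 = 1.724864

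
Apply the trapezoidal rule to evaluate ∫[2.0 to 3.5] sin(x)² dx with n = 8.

f(x) = sin(x)²
a = 2.0, b = 3.5, n = 8
h = (b - a)/n = 0.187500

Trapezoidal rule: (h/2)[f(x₀) + 2f(x₁) + 2f(x₂) + ... + f(xₙ)]

x_0 = 2.0000, f(x_0) = 0.826822, coefficient = 1
x_1 = 2.1875, f(x_1) = 0.665512, coefficient = 2
x_2 = 2.3750, f(x_2) = 0.481199, coefficient = 2
x_3 = 2.5625, f(x_3) = 0.299499, coefficient = 2
x_4 = 2.7500, f(x_4) = 0.145665, coefficient = 2
x_5 = 2.9375, f(x_5) = 0.041079, coefficient = 2
x_6 = 3.1250, f(x_6) = 0.000275, coefficient = 2
x_7 = 3.3125, f(x_7) = 0.028926, coefficient = 2
x_8 = 3.5000, f(x_8) = 0.123049, coefficient = 1

I ≈ (0.187500/2) × 4.274181 = 0.400704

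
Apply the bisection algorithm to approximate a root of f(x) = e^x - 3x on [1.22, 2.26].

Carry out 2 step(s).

f(x) = e^x - 3x
Initial interval: [1.22, 2.26]

Iteration 1:
  c_1 = (1.220000 + 2.260000)/2 = 1.740000
  f(c_1) = f(1.740000) = 0.477343
  f(a) × f(c) < 0, new interval: [1.220000, 1.740000]
Iteration 2:
  c_2 = (1.220000 + 1.740000)/2 = 1.480000
  f(c_2) = f(1.480000) = -0.047054
  f(a) × f(c) ≥ 0, new interval: [1.480000, 1.740000]

After 2 iteration(s), the approximation is c_2 = 1.480000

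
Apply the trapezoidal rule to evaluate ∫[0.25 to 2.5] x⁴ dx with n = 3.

f(x) = x⁴
a = 0.25, b = 2.5, n = 3
h = (b - a)/n = 0.750000

Trapezoidal rule: (h/2)[f(x₀) + 2f(x₁) + 2f(x₂) + ... + f(xₙ)]

x_0 = 0.2500, f(x_0) = 0.003906, coefficient = 1
x_1 = 1.0000, f(x_1) = 1.000000, coefficient = 2
x_2 = 1.7500, f(x_2) = 9.378906, coefficient = 2
x_3 = 2.5000, f(x_3) = 39.062500, coefficient = 1

I ≈ (0.750000/2) × 59.824219 = 22.434082
Exact value: 19.531055
Error: 2.903027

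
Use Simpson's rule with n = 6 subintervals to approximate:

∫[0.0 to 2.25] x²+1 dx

f(x) = x²+1
a = 0.0, b = 2.25, n = 6
h = (b - a)/n = 0.375000

Simpson's rule: (h/3)[f(x₀) + 4f(x₁) + 2f(x₂) + ... + f(xₙ)]

x_0 = 0.0000, f(x_0) = 1.000000, coefficient = 1
x_1 = 0.3750, f(x_1) = 1.140625, coefficient = 4
x_2 = 0.7500, f(x_2) = 1.562500, coefficient = 2
x_3 = 1.1250, f(x_3) = 2.265625, coefficient = 4
x_4 = 1.5000, f(x_4) = 3.250000, coefficient = 2
x_5 = 1.8750, f(x_5) = 4.515625, coefficient = 4
x_6 = 2.2500, f(x_6) = 6.062500, coefficient = 1

I ≈ (0.375000/3) × 48.375000 = 6.046875
Exact value: 6.046875
Error: 0.000000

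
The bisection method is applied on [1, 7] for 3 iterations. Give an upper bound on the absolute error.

Bisection error bound: |error| ≤ (b-a)/2^n
|error| ≤ (7 - 1)/2^3 = 6/2^3
|error| ≤ 0.7500000000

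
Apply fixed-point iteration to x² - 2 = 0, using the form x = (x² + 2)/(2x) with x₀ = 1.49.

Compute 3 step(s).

Equation: x² - 2 = 0
Fixed-point form: x = (x² + 2)/(2x)
x₀ = 1.49

x_1 = g(1.490000) = 1.416141
x_2 = g(1.416141) = 1.414215
x_3 = g(1.414215) = 1.414214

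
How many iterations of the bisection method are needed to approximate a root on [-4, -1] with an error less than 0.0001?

We need (b-a)/2^n ≤ 0.0001
(-1 - (-4))/2^n ≤ 0.0001
3/2^n ≤ 0.0001
2^n ≥ 30000
n ≥ log₂(30000) = 14.87
n ≥ 15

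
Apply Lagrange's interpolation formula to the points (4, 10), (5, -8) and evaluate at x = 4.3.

Lagrange interpolation formula:
P(x) = Σ yᵢ × Lᵢ(x)
where Lᵢ(x) = Π_{j≠i} (x - xⱼ)/(xᵢ - xⱼ)

L_0(4.3) = (4.3 - 5)/(4 - 5) = 0.700000
L_1(4.3) = (4.3 - 4)/(5 - 4) = 0.300000

P(4.3) = 10×L_0(4.3) + (-8)×L_1(4.3)
P(4.3) = 4.600000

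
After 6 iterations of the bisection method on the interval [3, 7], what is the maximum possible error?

Bisection error bound: |error| ≤ (b-a)/2^n
|error| ≤ (7 - 3)/2^6 = 4/2^6
|error| ≤ 0.0625000000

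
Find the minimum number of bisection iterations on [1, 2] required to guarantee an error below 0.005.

We need (b-a)/2^n ≤ 0.005
(2 - 1)/2^n ≤ 0.005
1/2^n ≤ 0.005
2^n ≥ 200
n ≥ log₂(200) = 7.64
n ≥ 8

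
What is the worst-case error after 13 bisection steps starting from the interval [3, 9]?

Bisection error bound: |error| ≤ (b-a)/2^n
|error| ≤ (9 - 3)/2^13 = 6/2^13
|error| ≤ 0.0007324219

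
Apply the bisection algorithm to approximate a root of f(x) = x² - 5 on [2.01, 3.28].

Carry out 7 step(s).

f(x) = x² - 5
Initial interval: [2.01, 3.28]

Iteration 1:
  c_1 = (2.010000 + 3.280000)/2 = 2.645000
  f(c_1) = f(2.645000) = 1.996025
  f(a) × f(c) < 0, new interval: [2.010000, 2.645000]
Iteration 2:
  c_2 = (2.010000 + 2.645000)/2 = 2.327500
  f(c_2) = f(2.327500) = 0.417256
  f(a) × f(c) < 0, new interval: [2.010000, 2.327500]
Iteration 3:
  c_3 = (2.010000 + 2.327500)/2 = 2.168750
  f(c_3) = f(2.168750) = -0.296523
  f(a) × f(c) ≥ 0, new interval: [2.168750, 2.327500]
Iteration 4:
  c_4 = (2.168750 + 2.327500)/2 = 2.248125
  f(c_4) = f(2.248125) = 0.054066
  f(a) × f(c) < 0, new interval: [2.168750, 2.248125]
Iteration 5:
  c_5 = (2.168750 + 2.248125)/2 = 2.208437
  f(c_5) = f(2.208437) = -0.122804
  f(a) × f(c) ≥ 0, new interval: [2.208437, 2.248125]
Iteration 6:
  c_6 = (2.208437 + 2.248125)/2 = 2.228281
  f(c_6) = f(2.228281) = -0.034763
  f(a) × f(c) ≥ 0, new interval: [2.228281, 2.248125]
Iteration 7:
  c_7 = (2.228281 + 2.248125)/2 = 2.238203
  f(c_7) = f(2.238203) = 0.009553
  f(a) × f(c) < 0, new interval: [2.228281, 2.238203]

After 7 iteration(s), the approximation is c_7 = 2.238203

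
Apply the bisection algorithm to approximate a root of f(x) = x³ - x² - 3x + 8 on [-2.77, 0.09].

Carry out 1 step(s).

f(x) = x³ - x² - 3x + 8
Initial interval: [-2.77, 0.09]

Iteration 1:
  c_1 = (-2.770000 + 0.090000)/2 = -1.340000
  f(c_1) = f(-1.340000) = 7.818296
  f(a) × f(c) < 0, new interval: [-2.770000, -1.340000]

After 1 iteration(s), the approximation is c_1 = -1.340000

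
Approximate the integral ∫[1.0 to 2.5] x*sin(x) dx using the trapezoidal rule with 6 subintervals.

f(x) = x*sin(x)
a = 1.0, b = 2.5, n = 6
h = (b - a)/n = 0.250000

Trapezoidal rule: (h/2)[f(x₀) + 2f(x₁) + 2f(x₂) + ... + f(xₙ)]

x_0 = 1.0000, f(x_0) = 0.841471, coefficient = 1
x_1 = 1.2500, f(x_1) = 1.186231, coefficient = 2
x_2 = 1.5000, f(x_2) = 1.496242, coefficient = 2
x_3 = 1.7500, f(x_3) = 1.721975, coefficient = 2
x_4 = 2.0000, f(x_4) = 1.818595, coefficient = 2
x_5 = 2.2500, f(x_5) = 1.750665, coefficient = 2
x_6 = 2.5000, f(x_6) = 1.496180, coefficient = 1

I ≈ (0.250000/2) × 18.285068 = 2.285633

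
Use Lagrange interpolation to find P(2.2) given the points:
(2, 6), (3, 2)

Lagrange interpolation formula:
P(x) = Σ yᵢ × Lᵢ(x)
where Lᵢ(x) = Π_{j≠i} (x - xⱼ)/(xᵢ - xⱼ)

L_0(2.2) = (2.2 - 3)/(2 - 3) = 0.800000
L_1(2.2) = (2.2 - 2)/(3 - 2) = 0.200000

P(2.2) = 6×L_0(2.2) + 2×L_1(2.2)
P(2.2) = 5.200000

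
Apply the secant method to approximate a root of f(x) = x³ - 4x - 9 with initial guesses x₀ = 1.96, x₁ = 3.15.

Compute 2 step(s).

f(x) = x³ - 4x - 9
x₀ = 1.96, x₁ = 3.15

Secant formula: x_{n+1} = x_n - f(x_n)(x_n - x_{n-1})/(f(x_n) - f(x_{n-1}))

Iteration 1:
  f(1.960000) = -9.310464
  f(3.150000) = 9.655875
  x_2 = 3.150000 - 9.655875×(3.150000 - 1.960000)/(9.655875 - (-9.310464))
       = 2.544164
Iteration 2:
  f(3.150000) = 9.655875
  f(2.544164) = -2.708867
  x_3 = 2.544164 - (-2.708867)×(2.544164 - 3.150000)/(-2.708867 - 9.655875)
       = 2.676890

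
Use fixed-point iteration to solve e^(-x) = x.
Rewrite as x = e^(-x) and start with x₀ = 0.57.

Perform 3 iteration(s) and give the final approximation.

Equation: e^(-x) = x
Fixed-point form: x = e^(-x)
x₀ = 0.57

x_1 = g(0.570000) = 0.565525
x_2 = g(0.565525) = 0.568062
x_3 = g(0.568062) = 0.566623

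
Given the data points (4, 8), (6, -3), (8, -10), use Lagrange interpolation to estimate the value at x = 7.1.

Lagrange interpolation formula:
P(x) = Σ yᵢ × Lᵢ(x)
where Lᵢ(x) = Π_{j≠i} (x - xⱼ)/(xᵢ - xⱼ)

L_0(7.1) = (7.1 - 6)/(4 - 6) × (7.1 - 8)/(4 - 8) = -0.123750
L_1(7.1) = (7.1 - 4)/(6 - 4) × (7.1 - 8)/(6 - 8) = 0.697500
L_2(7.1) = (7.1 - 4)/(8 - 4) × (7.1 - 6)/(8 - 6) = 0.426250

P(7.1) = 8×L_0(7.1) + (-3)×L_1(7.1) + (-10)×L_2(7.1)
P(7.1) = -7.345000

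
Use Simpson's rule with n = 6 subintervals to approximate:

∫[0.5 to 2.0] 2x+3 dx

f(x) = 2x+3
a = 0.5, b = 2.0, n = 6
h = (b - a)/n = 0.250000

Simpson's rule: (h/3)[f(x₀) + 4f(x₁) + 2f(x₂) + ... + f(xₙ)]

x_0 = 0.5000, f(x_0) = 4.000000, coefficient = 1
x_1 = 0.7500, f(x_1) = 4.500000, coefficient = 4
x_2 = 1.0000, f(x_2) = 5.000000, coefficient = 2
x_3 = 1.2500, f(x_3) = 5.500000, coefficient = 4
x_4 = 1.5000, f(x_4) = 6.000000, coefficient = 2
x_5 = 1.7500, f(x_5) = 6.500000, coefficient = 4
x_6 = 2.0000, f(x_6) = 7.000000, coefficient = 1

I ≈ (0.250000/3) × 99.000000 = 8.250000
Exact value: 8.250000
Error: 0.000000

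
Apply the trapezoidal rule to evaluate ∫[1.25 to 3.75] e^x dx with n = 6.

f(x) = e^x
a = 1.25, b = 3.75, n = 6
h = (b - a)/n = 0.416667

Trapezoidal rule: (h/2)[f(x₀) + 2f(x₁) + 2f(x₂) + ... + f(xₙ)]

x_0 = 1.2500, f(x_0) = 3.490343, coefficient = 1
x_1 = 1.6667, f(x_1) = 5.294490, coefficient = 2
x_2 = 2.0833, f(x_2) = 8.031195, coefficient = 2
x_3 = 2.5000, f(x_3) = 12.182494, coefficient = 2
x_4 = 2.9167, f(x_4) = 18.479586, coefficient = 2
x_5 = 3.3333, f(x_5) = 28.031625, coefficient = 2
x_6 = 3.7500, f(x_6) = 42.521082, coefficient = 1

I ≈ (0.416667/2) × 190.050205 = 39.593793
Exact value: 39.030739
Error: 0.563054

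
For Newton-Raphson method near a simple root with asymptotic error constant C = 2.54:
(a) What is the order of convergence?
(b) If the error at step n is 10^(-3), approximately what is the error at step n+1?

(a) Newton-Raphson has quadratic (order 2) convergence near simple roots.
    This means |e_{n+1}| ≈ C|e_n|².

(b) With |e_n| = 10^(-3) and C = 2.54:
    |e_{n+1}| ≈ 2.54 × (10^(-3))² = 2.54 × 10^(-6)

(a) 2 (quadratic); (b) |e_{n+1}| ≈ 2.540e-06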